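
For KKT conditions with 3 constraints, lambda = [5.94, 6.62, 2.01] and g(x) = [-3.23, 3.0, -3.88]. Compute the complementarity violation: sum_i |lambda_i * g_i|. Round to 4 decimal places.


KKT complementary slackness check:
lambda_1 * g_1 = 5.94 * -3.23 = -19.1862
lambda_2 * g_2 = 6.62 * 3.0 = 19.86
lambda_3 * g_3 = 2.01 * -3.88 = -7.7988
Total violation = 19.1862 + 19.86 + 7.7988 = 46.845


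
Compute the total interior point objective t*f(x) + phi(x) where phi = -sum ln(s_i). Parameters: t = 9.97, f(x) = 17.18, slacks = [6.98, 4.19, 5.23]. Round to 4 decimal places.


Step 1: Compute log-barrier.
ln values: [1.943, 1.4327, 1.6544]
phi = -(1.943 + 1.4327 + 1.6544) = -5.0302
Step 2: Compute augmented objective.
t*f(x) = 9.97*17.18 = 171.2846
Total = 171.2846 - 5.0302 = 166.2544


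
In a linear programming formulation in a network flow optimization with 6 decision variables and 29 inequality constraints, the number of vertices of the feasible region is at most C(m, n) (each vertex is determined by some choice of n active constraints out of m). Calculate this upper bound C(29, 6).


Each vertex corresponds to some choice of n active constraints out of m, so the number of vertices is at most C(m, n) = m! / (n!(m-n)!).
m = 29, n = 6
Numerator: 29 * 28 * 27 * 26 * 25 * 24
Denominator: 6! = 720
C(29, 6) = 475020


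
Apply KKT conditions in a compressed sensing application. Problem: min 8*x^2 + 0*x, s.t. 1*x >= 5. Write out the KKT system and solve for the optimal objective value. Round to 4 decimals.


Step 1: Try lambda = 0 (constraint inactive).
x_unc = 0/(2*8) = 0.0
Check: 1*0.0 = 0.0 < 5 -- violated!
Step 2: Constraint must be active: 1*x = 5
x* = 5/1 = 5.0
lambda = (2*8*5.0 + 0)/1 = 80.0
Step 3: Compute optimal value.
f(x*) = 8*5.0^2 + 0*5.0 = 200.0


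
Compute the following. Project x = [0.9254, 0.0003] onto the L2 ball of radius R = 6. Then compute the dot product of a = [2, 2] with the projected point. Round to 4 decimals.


Step 1: Compute ||x|| (intermediates to 6 decimals).
||x|| = sqrt(0.9254^2 + 0.0003^2) = 0.9254
Step 2: Project.
Since ||x|| <= R, proj = x (no scaling needed).
proj(x) = [0.9254, 0.0003]
Step 3: Dot product.
a^T * proj(x) = 2*0.9254 + 2*0.0003 = 1.8514


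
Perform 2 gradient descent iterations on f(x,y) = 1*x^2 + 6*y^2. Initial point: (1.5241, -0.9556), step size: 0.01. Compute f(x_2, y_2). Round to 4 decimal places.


Gradient descent on f(x,y) = 1*x^2 + 6*y^2.
Starting point: (1.5241, -0.9556), alpha = 0.01
Step 1: grad_x = 2*1*1.5241 = 3.0482, grad_y = 2*6*-0.9556 = -11.4672
  x_1 = 1.5241 - 0.01*3.0482 = 1.4936
  y_1 = -0.9556 - 0.01*-11.4672 = -0.8409
Step 2: grad_x = 2*1*1.4936 = 2.9872, grad_y = 2*6*-0.8409 = -10.0911
  x_2 = 1.4936 - 0.01*2.9872 = 1.4637
  y_2 = -0.8409 - 0.01*-10.0911 = -0.74
f(1.4637, -0.74) = 1*1.4637^2 + 6*(-0.74)^2 = 5.4283


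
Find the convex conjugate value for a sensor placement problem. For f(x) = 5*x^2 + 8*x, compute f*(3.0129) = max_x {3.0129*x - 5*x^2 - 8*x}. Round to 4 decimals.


f*(y) = sup_x {y*x - a*x^2 - b*x} = sup_x {(y-b)*x - a*x^2}
FOC: (y - b) - 2a*x = 0 => x* = (y - b)/(2a)
x* = (3.0129 - 8)/(2*5) = -0.4987
f*(3.0129) = (y-b)^2/(4a) = (3.0129 - 8)^2/(4*5)
= 24.8712/20 = 1.2436


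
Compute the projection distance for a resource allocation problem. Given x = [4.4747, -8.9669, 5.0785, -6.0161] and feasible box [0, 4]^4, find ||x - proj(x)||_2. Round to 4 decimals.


Project each component onto [0, 4].
clip(4.4747) = 4.0, clip(-8.9669) = 0.0, clip(5.0785) = 4.0, clip(-6.0161) = 0.0
Projection = [4.0, 0.0, 4.0, 0.0]
Squared diffs: [0.2253, 80.4053, 1.1632, 36.1935]
Distance = sqrt(117.9873) = 10.8622


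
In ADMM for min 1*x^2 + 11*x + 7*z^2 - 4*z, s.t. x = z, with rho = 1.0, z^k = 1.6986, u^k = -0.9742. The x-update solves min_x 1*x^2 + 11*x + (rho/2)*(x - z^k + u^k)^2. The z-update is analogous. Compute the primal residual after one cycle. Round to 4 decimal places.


ADMM iteration with rho = 1.0, z^k = 1.6986, u^k = -0.9742
Step 1: x-update.
Minimize 1*x^2 + 11*x + (1.0/2)*(x - 1.6986 - 0.9742)^2
FOC: (2*1 + 1.0)*x = -11 + 1.0*(1.6986 + 0.9742)
x^{k+1} = -2.7757
Step 2: z-update.
Minimize 7*z^2 - 4*z + (1.0/2)*(-2.7757 - z - 0.9742)^2
FOC: (2*7 + 1.0)*z = 4 + 1.0*(-2.7757 - 0.9742)
z^{k+1} = 0.0167
Step 3: u-update.
u^{k+1} = -0.9742 - 2.7757 - 0.0167 = -3.7666
Step 4: Primal residual = |-2.7757 - 0.0167| = 2.7924


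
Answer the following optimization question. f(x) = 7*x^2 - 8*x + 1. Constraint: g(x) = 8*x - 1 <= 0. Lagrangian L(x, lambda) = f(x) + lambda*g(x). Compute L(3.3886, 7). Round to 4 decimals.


Step 1: Evaluate f(x).
f(3.3886) = 7*3.3886^2 - 8*3.3886 + 1 = 54.2695
Step 2: Evaluate g(x).
g(3.3886) = 8*3.3886 - 1 = 26.1088
Step 3: Compute Lagrangian.
L = 54.2695 + 7*26.1088 = 237.0311


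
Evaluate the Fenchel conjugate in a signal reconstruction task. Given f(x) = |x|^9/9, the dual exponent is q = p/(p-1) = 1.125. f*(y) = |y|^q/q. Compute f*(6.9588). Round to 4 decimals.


The conjugate exponent q satisfies 1/p + 1/q = 1.
p = 9, so q = 9/(9 - 1) = 1.125
|y|^q = 6.9588^1.125 = 8.8685
f*(6.9588) = 8.8685 / 1.125 = 7.8831


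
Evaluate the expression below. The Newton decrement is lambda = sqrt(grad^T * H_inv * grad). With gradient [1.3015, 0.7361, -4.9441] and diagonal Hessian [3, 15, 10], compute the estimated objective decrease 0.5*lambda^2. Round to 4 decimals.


Step 1: H is diagonal, so H^(-1) * g = [0.4338, 0.0491, -0.4944].
Step 2: g^T H^(-1) g = sum_i g_i^2 / H_ii
  = (1.3015)^2/3 + (0.7361)^2/15 + (-4.9441)^2/10
  = 0.5646 + 0.0361 + 2.4444 = 3.0452
Step 3: Objective decrease = 0.5 * g^T H^(-1) g = 1.5226


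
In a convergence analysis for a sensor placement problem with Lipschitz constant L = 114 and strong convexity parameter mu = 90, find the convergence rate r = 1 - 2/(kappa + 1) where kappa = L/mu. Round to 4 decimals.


Step 1: Compute the condition number.
kappa = L/mu = 114/90 = 1.2667
Step 2: Compute the convergence rate.
r = 1 - 2/(kappa + 1) = 1 - 2*mu/(L + mu) = (L - mu)/(L + mu) = 24/204 = 0.1176


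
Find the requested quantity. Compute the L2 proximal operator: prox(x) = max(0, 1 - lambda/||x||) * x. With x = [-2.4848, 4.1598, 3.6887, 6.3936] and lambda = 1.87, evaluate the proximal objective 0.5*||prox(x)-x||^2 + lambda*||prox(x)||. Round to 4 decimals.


Step 1: Compute ||x||.
||x|| = 8.8297
Step 2: Compute scaling factor.
scale = max(0, 1 - 1.87/8.8297) = 0.7882
Step 3: prox(x) = [-1.9586, 3.2788, 2.9075, 5.0395]
||prox(x)|| = 6.9597
Step 4: Proximal objective.
0.5*||prox-x||^2 = 1.7485
lambda*||prox|| = 13.0146
Total = 14.763


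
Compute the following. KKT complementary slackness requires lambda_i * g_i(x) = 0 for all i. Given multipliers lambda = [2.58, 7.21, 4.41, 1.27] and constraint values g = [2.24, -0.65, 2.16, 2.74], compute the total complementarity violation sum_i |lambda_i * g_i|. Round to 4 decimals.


KKT complementary slackness check:
lambda_1 * g_1 = 2.58 * 2.24 = 5.7792
lambda_2 * g_2 = 7.21 * -0.65 = -4.6865
lambda_3 * g_3 = 4.41 * 2.16 = 9.5256
lambda_4 * g_4 = 1.27 * 2.74 = 3.4798
Total violation = 5.7792 + 4.6865 + 9.5256 + 3.4798 = 23.4711


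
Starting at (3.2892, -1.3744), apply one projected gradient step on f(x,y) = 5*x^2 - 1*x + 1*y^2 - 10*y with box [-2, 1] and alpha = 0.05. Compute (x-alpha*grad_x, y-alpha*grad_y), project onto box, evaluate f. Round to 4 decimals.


Step 1: Compute gradient at (3.2892, -1.3744).
grad_x = 2*5*3.2892 - 1 = 31.892
grad_y = 2*1*-1.3744 - 10 = -12.7488
Step 2: Gradient step.
x_raw = 3.2892 - 0.05*31.892 = 1.6946
y_raw = -1.3744 - 0.05*-12.7488 = -0.737
Step 3: Project onto [-2, 1].
x_proj = clip(1.6946) = 1.0
y_proj = clip(-0.737) = -0.737
Step 4: Evaluate f.
f(1.0, -0.737) = 11.9127


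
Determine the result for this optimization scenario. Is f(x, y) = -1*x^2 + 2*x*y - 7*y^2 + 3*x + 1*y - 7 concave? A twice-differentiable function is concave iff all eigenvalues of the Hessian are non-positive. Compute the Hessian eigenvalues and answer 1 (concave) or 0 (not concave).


The Hessian of f(x,y) = -1*x^2 + 2*x*y - 7*y^2 + 3*x + 1*y - 7 is:
H = [[-2, 2], [2, -14]]
Trace = -2 - 14 = -16
Determinant = -2*-14 - (2)^2 = 24
Discriminant = (-16)^2 - 4*24 = 160.0
Eigenvalues: lambda_1 = -14.3246, lambda_2 = -1.6754
The function is concave.

1


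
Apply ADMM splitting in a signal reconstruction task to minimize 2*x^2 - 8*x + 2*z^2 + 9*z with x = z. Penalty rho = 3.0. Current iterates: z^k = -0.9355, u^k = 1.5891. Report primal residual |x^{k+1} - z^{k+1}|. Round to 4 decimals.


ADMM iteration with rho = 3.0, z^k = -0.9355, u^k = 1.5891
Step 1: x-update.
Minimize 2*x^2 - 8*x + (3.0/2)*(x + 0.9355 + 1.5891)^2
FOC: (2*2 + 3.0)*x = 8 + 3.0*(-0.9355 - 1.5891)
x^{k+1} = 0.0609
Step 2: z-update.
Minimize 2*z^2 + 9*z + (3.0/2)*(0.0609 - z + 1.5891)^2
FOC: (2*2 + 3.0)*z = -9 + 3.0*(0.0609 + 1.5891)
z^{k+1} = -0.5786
Step 3: u-update.
u^{k+1} = 1.5891 + 0.0609 + 0.5786 = 2.2286
Step 4: Primal residual = |0.0609 + 0.5786| = 0.6395


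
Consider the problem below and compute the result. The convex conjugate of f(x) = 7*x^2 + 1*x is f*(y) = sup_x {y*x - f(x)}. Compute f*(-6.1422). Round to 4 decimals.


f*(y) = sup_x {y*x - a*x^2 - b*x} = sup_x {(y-b)*x - a*x^2}
FOC: (y - b) - 2a*x = 0 => x* = (y - b)/(2a)
x* = (-6.1422 - 1)/(2*7) = -0.5102
f*(-6.1422) = (y-b)^2/(4a) = (-6.1422 - 1)^2/(4*7)
= 51.011/28 = 1.8218


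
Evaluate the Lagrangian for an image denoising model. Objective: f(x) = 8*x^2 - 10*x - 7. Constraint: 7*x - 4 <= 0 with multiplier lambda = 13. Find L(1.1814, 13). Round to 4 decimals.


Step 1: Evaluate f(x).
f(1.1814) = 8*1.1814^2 - 10*1.1814 - 7 = -7.6484
Step 2: Evaluate g(x).
g(1.1814) = 7*1.1814 - 4 = 4.2698
Step 3: Compute Lagrangian.
L = -7.6484 + 13*4.2698 = 47.859


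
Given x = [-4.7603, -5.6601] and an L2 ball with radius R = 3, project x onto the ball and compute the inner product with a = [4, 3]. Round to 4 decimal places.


Step 1: Compute ||x|| (intermediates to 6 decimals).
||x|| = sqrt((-4.7603)^2 + (-5.6601)^2) = 7.395755
Step 2: Project.
Since ||x|| > R, scale = R/||x|| = 3/7.395755 = 0.405638, proj(x) = scale * x
proj(x) = [-1.930959, -2.295952]
Step 3: Dot product.
a^T * proj(x) = 4*(-1.930959) + 3*(-2.295952) = -14.6117


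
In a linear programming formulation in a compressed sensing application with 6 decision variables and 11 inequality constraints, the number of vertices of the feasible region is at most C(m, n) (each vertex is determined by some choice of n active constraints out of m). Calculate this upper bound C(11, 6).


Each vertex corresponds to some choice of n active constraints out of m, so the number of vertices is at most C(m, n) = m! / (n!(m-n)!).
m = 11, n = 6
Numerator: 11 * 10 * 9 * 8 * 7 * 6
Denominator: 6! = 720
C(11, 6) = 462


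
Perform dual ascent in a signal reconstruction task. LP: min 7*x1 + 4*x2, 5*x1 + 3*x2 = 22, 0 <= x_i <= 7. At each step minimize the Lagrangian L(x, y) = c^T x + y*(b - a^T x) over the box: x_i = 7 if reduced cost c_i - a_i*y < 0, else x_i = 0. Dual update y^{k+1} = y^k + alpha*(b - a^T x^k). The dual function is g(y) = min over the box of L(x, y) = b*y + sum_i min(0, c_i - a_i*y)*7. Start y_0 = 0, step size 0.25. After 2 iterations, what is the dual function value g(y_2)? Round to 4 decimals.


Dual ascent for LP: min 7*x1 + 4*x2, 5*x1 + 3*x2 = 22, 0 <= x_i <= 7
Step 1: y^k = 0.0, reduced costs: (7.0, 4.0)
  x^k = (0.0, 0.0), subgradient = b - a^T x = 22.0
  y^{k+1} = 0.0 + 0.25*22.0 = 5.5
Step 2: y^k = 5.5, reduced costs: (-20.5, -12.5)
  x^k = (7.0, 7.0), subgradient = b - a^T x = -34.0
  y^{k+1} = 5.5 + 0.25*-34.0 = -3.0
Dual objective at y_2 = -3.0: reduced costs (22.0, 13.0), box minimizer x = (0.0, 0.0)
g(y_2) = b*y + (c1 - a1*y)*x1 + (c2 - a2*y)*x2 = 22*(-3.0) + 22.0*0.0 + 13.0*0.0 = -66.0 + 0.0 + 0.0 = -66.0


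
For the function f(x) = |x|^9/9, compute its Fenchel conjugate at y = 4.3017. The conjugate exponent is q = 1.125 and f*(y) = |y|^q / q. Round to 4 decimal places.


The conjugate exponent q satisfies 1/p + 1/q = 1.
p = 9, so q = 9/(9 - 1) = 1.125
|y|^q = 4.3017^1.125 = 5.1623
f*(4.3017) = 5.1623 / 1.125 = 4.5887


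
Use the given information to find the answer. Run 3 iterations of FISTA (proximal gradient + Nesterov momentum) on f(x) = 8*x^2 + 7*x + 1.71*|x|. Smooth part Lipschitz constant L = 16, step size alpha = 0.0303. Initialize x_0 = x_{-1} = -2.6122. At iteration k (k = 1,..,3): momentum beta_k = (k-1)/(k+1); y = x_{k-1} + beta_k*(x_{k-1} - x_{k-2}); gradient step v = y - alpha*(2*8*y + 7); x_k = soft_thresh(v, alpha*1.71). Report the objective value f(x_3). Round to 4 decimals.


FISTA on f(x) = 8*x^2 + 7*x + 1.71*|x|
L = 16, alpha = 0.0303
Iteration 1: beta = 0.0, y = -2.6122 + 0.0*(-2.6122 + 2.6122) = -2.6122
  grad(y) = -34.7952, v = y - alpha*grad = -1.5579
  prox(v) = soft_thresh(-1.5579, 0.0518) = -1.5061
Iteration 2: beta = 0.3333, y = -1.5061 + 0.3333*(-1.5061 + 2.6122) = -1.1374
  grad(y) = -11.1982, v = y - alpha*grad = -0.7981
  prox(v) = soft_thresh(-0.7981, 0.0518) = -0.7463
Iteration 3: beta = 0.5, y = -0.7463 + 0.5*(-0.7463 + 1.5061) = -0.3664
  grad(y) = 1.1383, v = y - alpha*grad = -0.4008
  prox(v) = soft_thresh(-0.4008, 0.0518) = -0.349
f(x_3) = 8*(-0.349)^2 + 7*(-0.349) + 1.71*|-0.349| = -0.8718


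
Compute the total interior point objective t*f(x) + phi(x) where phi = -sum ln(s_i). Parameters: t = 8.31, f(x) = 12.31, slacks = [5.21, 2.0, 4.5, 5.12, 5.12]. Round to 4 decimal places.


Step 1: Compute log-barrier.
ln values: [1.6506, 0.6931, 1.5041, 1.6332, 1.6332]
phi = -(1.6506 + 0.6931 + 1.5041 + 1.6332 + 1.6332) = -7.1141
Step 2: Compute augmented objective.
t*f(x) = 8.31*12.31 = 102.2961
Total = 102.2961 - 7.1141 = 95.182


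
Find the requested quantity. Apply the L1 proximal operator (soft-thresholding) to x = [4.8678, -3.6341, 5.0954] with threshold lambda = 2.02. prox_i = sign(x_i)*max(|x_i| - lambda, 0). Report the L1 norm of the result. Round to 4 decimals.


Soft-thresholding with lambda = 2.02:
prox(4.8678) = sign(4.8678)*max(|4.8678| - 2.02, 0) = 2.8478
prox(-3.6341) = sign(-3.6341)*max(|-3.6341| - 2.02, 0) = -1.6141
prox(5.0954) = sign(5.0954)*max(|5.0954| - 2.02, 0) = 3.0754
prox(x) = [2.8478, -1.6141, 3.0754]
||prox(x)||_1 = 2.8478 + 1.6141 + 3.0754 = 7.5373


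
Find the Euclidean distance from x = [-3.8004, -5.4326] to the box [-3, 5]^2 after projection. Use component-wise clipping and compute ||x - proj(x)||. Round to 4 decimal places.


Project each component onto [-3, 5].
clip(-3.8004) = -3.0, clip(-5.4326) = -3.0
Projection = [-3.0, -3.0]
Squared diffs: [0.6406, 5.9175]
Distance = sqrt(6.5581) = 2.5609


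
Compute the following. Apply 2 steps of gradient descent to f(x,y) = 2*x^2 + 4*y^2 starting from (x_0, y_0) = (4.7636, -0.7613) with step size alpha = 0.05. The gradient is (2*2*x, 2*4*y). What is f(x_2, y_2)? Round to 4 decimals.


Gradient descent on f(x,y) = 2*x^2 + 4*y^2.
Starting point: (4.7636, -0.7613), alpha = 0.05
Step 1: grad_x = 2*2*4.7636 = 19.0544, grad_y = 2*4*-0.7613 = -6.0904
  x_1 = 4.7636 - 0.05*19.0544 = 3.8109
  y_1 = -0.7613 - 0.05*-6.0904 = -0.4568
Step 2: grad_x = 2*2*3.8109 = 15.2435, grad_y = 2*4*-0.4568 = -3.6542
  x_2 = 3.8109 - 0.05*15.2435 = 3.0487
  y_2 = -0.4568 - 0.05*-3.6542 = -0.2741
f(3.0487, -0.2741) = 2*3.0487^2 + 4*(-0.2741)^2 = 18.8896


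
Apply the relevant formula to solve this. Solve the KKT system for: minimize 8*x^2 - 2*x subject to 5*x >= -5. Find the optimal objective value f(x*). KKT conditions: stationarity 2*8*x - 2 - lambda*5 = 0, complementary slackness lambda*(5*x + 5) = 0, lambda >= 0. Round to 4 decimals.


Step 1: Try lambda = 0 (constraint inactive).
Stationarity: 2*8*x - 2 = 0
x* = 2/(2*8) = 0.125
Check constraint: 5*0.125 = 0.625 >= -5 -- satisfied.
Step 2: Compute optimal value.
f(x*) = 8*0.125^2 - 2*0.125 = -0.125


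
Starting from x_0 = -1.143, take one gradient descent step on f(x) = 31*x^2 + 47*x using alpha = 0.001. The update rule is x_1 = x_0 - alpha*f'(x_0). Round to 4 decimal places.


We compute the gradient at x_0 and apply the update.
f'(x) = 62*x + 47
f'(-1.143) = 62*-1.143 + 47 = -23.866
x_1 = -1.143 - 0.001*-23.866 = -1.1191


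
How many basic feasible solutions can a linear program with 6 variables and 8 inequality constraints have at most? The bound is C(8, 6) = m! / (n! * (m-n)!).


Each vertex corresponds to some choice of n active constraints out of m, so the number of vertices is at most C(m, n) = m! / (n!(m-n)!).
m = 8, n = 6
Numerator: 8 * 7 * 6 * 5 * 4 * 3
Denominator: 6! = 720
C(8, 6) = 28


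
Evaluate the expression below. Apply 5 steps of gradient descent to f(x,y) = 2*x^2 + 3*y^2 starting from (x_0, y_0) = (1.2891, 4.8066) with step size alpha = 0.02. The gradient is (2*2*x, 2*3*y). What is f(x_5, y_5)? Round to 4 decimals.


Gradient descent on f(x,y) = 2*x^2 + 3*y^2.
Starting point: (1.2891, 4.8066), alpha = 0.02
Step 1: grad_x = 2*2*1.2891 = 5.1564, grad_y = 2*3*4.8066 = 28.8396
  x_1 = 1.2891 - 0.02*5.1564 = 1.186
  y_1 = 4.8066 - 0.02*28.8396 = 4.2298
Step 2: grad_x = 2*2*1.186 = 4.7439, grad_y = 2*3*4.2298 = 25.3788
  x_2 = 1.186 - 0.02*4.7439 = 1.0911
  y_2 = 4.2298 - 0.02*25.3788 = 3.7222
Step 3: grad_x = 2*2*1.0911 = 4.3644, grad_y = 2*3*3.7222 = 22.3334
  x_3 = 1.0911 - 0.02*4.3644 = 1.0038
  y_3 = 3.7222 - 0.02*22.3334 = 3.2756
Step 4: grad_x = 2*2*1.0038 = 4.0152, grad_y = 2*3*3.2756 = 19.6534
  x_4 = 1.0038 - 0.02*4.0152 = 0.9235
  y_4 = 3.2756 - 0.02*19.6534 = 2.8825
Step 5: grad_x = 2*2*0.9235 = 3.694, grad_y = 2*3*2.8825 = 17.295
  x_5 = 0.9235 - 0.02*3.694 = 0.8496
  y_5 = 2.8825 - 0.02*17.295 = 2.5366
f(0.8496, 2.5366) = 2*0.8496^2 + 3*2.5366^2 = 20.7467


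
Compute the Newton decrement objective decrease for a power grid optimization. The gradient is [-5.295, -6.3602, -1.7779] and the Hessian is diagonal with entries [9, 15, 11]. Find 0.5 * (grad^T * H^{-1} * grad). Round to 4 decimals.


Step 1: H is diagonal, so H^(-1) * g = [-0.5883, -0.424, -0.1616].
Step 2: g^T H^(-1) g = sum_i g_i^2 / H_ii
  = (-5.295)^2/9 + (-6.3602)^2/15 + (-1.7779)^2/11
  = 3.1152 + 2.6968 + 0.2874 = 6.0994
Step 3: Objective decrease = 0.5 * g^T H^(-1) g = 3.0497


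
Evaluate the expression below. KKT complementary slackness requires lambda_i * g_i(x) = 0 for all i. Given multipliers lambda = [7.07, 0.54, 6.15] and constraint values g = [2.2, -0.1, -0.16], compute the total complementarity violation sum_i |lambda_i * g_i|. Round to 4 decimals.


KKT complementary slackness check:
lambda_1 * g_1 = 7.07 * 2.2 = 15.554
lambda_2 * g_2 = 0.54 * -0.1 = -0.054
lambda_3 * g_3 = 6.15 * -0.16 = -0.984
Total violation = 15.554 + 0.054 + 0.984 = 16.592


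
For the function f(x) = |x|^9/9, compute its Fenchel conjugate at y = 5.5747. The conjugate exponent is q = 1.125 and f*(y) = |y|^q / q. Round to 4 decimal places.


The conjugate exponent q satisfies 1/p + 1/q = 1.
p = 9, so q = 9/(9 - 1) = 1.125
|y|^q = 5.5747^1.125 = 6.9103
f*(5.5747) = 6.9103 / 1.125 = 6.1425


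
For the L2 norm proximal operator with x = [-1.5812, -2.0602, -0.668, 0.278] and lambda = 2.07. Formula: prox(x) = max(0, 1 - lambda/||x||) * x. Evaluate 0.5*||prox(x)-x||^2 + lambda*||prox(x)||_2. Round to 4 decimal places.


Step 1: Compute ||x||.
||x|| = 2.6959
Step 2: Compute scaling factor.
scale = max(0, 1 - 2.07/2.6959) = 0.2322
Step 3: prox(x) = [-0.3671, -0.4783, -0.1551, 0.0645]
||prox(x)|| = 0.6259
Step 4: Proximal objective.
0.5*||prox-x||^2 = 2.1425
lambda*||prox|| = 1.2956
Total = 3.4382


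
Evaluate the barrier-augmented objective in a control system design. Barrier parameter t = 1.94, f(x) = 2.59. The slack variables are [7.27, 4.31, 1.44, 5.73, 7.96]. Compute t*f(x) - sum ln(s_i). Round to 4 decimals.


Step 1: Compute log-barrier.
ln values: [1.9838, 1.4609, 0.3646, 1.7457, 2.0744]
phi = -(1.9838 + 1.4609 + 0.3646 + 1.7457 + 2.0744) = -7.6295
Step 2: Compute augmented objective.
t*f(x) = 1.94*2.59 = 5.0246
Total = 5.0246 - 7.6295 = -2.6049


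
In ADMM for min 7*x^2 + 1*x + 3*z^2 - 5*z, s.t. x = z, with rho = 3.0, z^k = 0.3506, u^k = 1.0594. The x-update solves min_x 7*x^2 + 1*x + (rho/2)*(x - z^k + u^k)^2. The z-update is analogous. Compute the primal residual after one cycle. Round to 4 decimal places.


ADMM iteration with rho = 3.0, z^k = 0.3506, u^k = 1.0594
Step 1: x-update.
Minimize 7*x^2 + 1*x + (3.0/2)*(x - 0.3506 + 1.0594)^2
FOC: (2*7 + 3.0)*x = -1 + 3.0*(0.3506 - 1.0594)
x^{k+1} = -0.1839
Step 2: z-update.
Minimize 3*z^2 - 5*z + (3.0/2)*(-0.1839 - z + 1.0594)^2
FOC: (2*3 + 3.0)*z = 5 + 3.0*(-0.1839 + 1.0594)
z^{k+1} = 0.8474
Step 3: u-update.
u^{k+1} = 1.0594 - 0.1839 - 0.8474 = 0.0281
Step 4: Primal residual = |-0.1839 - 0.8474| = 1.0313


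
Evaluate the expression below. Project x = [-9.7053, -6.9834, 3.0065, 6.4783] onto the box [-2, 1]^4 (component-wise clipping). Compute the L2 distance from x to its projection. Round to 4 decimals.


Project each component onto [-2, 1].
clip(-9.7053) = -2.0, clip(-6.9834) = -2.0, clip(3.0065) = 1.0, clip(6.4783) = 1.0
Projection = [-2.0, -2.0, 1.0, 1.0]
Squared diffs: [59.3716, 24.8343, 4.026, 30.0118]
Distance = sqrt(118.2437) = 10.874


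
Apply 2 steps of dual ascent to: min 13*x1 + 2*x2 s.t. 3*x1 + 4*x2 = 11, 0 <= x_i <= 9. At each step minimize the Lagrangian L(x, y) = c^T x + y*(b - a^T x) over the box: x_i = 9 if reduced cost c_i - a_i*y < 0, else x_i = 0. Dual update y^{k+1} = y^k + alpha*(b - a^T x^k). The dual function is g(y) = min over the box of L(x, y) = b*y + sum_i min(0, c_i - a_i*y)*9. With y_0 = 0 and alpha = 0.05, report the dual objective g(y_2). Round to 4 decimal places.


Dual ascent for LP: min 13*x1 + 2*x2, 3*x1 + 4*x2 = 11, 0 <= x_i <= 9
Step 1: y^k = 0.0, reduced costs: (13.0, 2.0)
  x^k = (0.0, 0.0), subgradient = b - a^T x = 11.0
  y^{k+1} = 0.0 + 0.05*11.0 = 0.55
Step 2: y^k = 0.55, reduced costs: (11.35, -0.2)
  x^k = (0.0, 9.0), subgradient = b - a^T x = -25.0
  y^{k+1} = 0.55 + 0.05*-25.0 = -0.7
Dual objective at y_2 = -0.7: reduced costs (15.1, 4.8), box minimizer x = (0.0, 0.0)
g(y_2) = b*y + (c1 - a1*y)*x1 + (c2 - a2*y)*x2 = 11*(-0.7) + 15.1*0.0 + 4.8*0.0 = -7.7 + 0.0 + 0.0 = -7.7


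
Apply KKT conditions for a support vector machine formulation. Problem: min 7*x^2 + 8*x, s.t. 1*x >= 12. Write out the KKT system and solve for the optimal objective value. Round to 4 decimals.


Step 1: Try lambda = 0 (constraint inactive).
x_unc = -8/(2*7) = -0.5714
Check: 1*-0.5714 = -0.5714 < 12 -- violated!
Step 2: Constraint must be active: 1*x = 12
x* = 12/1 = 12.0
lambda = (2*7*12.0 + 8)/1 = 176.0
Step 3: Compute optimal value.
f(x*) = 7*12.0^2 + 8*12.0 = 1104.0


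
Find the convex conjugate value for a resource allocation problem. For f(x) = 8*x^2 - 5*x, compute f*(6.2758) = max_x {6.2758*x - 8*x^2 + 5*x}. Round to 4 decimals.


f*(y) = sup_x {y*x - a*x^2 - b*x} = sup_x {(y-b)*x - a*x^2}
FOC: (y - b) - 2a*x = 0 => x* = (y - b)/(2a)
x* = (6.2758 + 5)/(2*8) = 0.7047
f*(6.2758) = (y-b)^2/(4a) = (6.2758 + 5)^2/(4*8)
= 127.1437/32 = 3.9732


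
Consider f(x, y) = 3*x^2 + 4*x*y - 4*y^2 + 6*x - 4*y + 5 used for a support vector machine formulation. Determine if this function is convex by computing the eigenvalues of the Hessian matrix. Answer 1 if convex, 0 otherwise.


The Hessian of f(x,y) = 3*x^2 + 4*x*y - 4*y^2 + 6*x - 4*y + 5 is:
H = [[6, 4], [4, -8]]
Trace = 6 - 8 = -2
Determinant = 6*-8 - (4)^2 = -64
Discriminant = (-2)^2 - 4*-64 = 260.0
Eigenvalues: lambda_1 = -9.0623, lambda_2 = 7.0623
The function is not convex.

0


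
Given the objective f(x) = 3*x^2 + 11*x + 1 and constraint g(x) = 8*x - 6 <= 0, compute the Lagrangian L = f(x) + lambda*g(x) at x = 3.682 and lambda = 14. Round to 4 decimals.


Step 1: Evaluate f(x).
f(3.682) = 3*3.682^2 + 11*3.682 + 1 = 82.1734
Step 2: Evaluate g(x).
g(3.682) = 8*3.682 - 6 = 23.456
Step 3: Compute Lagrangian.
L = 82.1734 + 14*23.456 = 410.5574


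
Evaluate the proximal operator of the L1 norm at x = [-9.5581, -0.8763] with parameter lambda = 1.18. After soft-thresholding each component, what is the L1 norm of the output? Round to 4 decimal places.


Soft-thresholding with lambda = 1.18:
prox(-9.5581) = sign(-9.5581)*max(|-9.5581| - 1.18, 0) = -8.3781
prox(-0.8763) = sign(-0.8763)*max(|-0.8763| - 1.18, 0) = 0.0
prox(x) = [-8.3781, 0.0]
||prox(x)||_1 = 8.3781 + 0.0 = 8.3781


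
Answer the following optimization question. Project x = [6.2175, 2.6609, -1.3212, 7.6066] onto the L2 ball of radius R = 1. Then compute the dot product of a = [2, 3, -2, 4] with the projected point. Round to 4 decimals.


Step 1: Compute ||x|| (intermediates to 6 decimals).
||x|| = sqrt(6.2175^2 + 2.6609^2 + (-1.3212)^2 + 7.6066^2) = 10.263704
Step 2: Project.
Since ||x|| > R, scale = R/||x|| = 1/10.263704 = 0.097431, proj(x) = scale * x
proj(x) = [0.605777, 0.259254, -0.128726, 0.741119]
Step 3: Dot product.
a^T * proj(x) = 2*0.605777 + 3*0.259254 - 2*(-0.128726) + 4*0.741119 = 5.2112


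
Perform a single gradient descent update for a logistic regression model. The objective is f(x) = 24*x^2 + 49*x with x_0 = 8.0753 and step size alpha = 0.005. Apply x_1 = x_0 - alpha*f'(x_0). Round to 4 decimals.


We compute the gradient at x_0 and apply the update.
f'(x) = 48*x + 49
f'(8.0753) = 48*8.0753 + 49 = 436.6144
x_1 = 8.0753 - 0.005*436.6144 = 5.8922


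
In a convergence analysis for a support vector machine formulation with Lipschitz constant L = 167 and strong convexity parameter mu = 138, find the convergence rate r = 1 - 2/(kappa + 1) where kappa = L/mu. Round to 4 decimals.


Step 1: Compute the condition number.
kappa = L/mu = 167/138 = 1.2101
Step 2: Compute the convergence rate.
r = 1 - 2/(kappa + 1) = 1 - 2*mu/(L + mu) = (L - mu)/(L + mu) = 29/305 = 0.0951


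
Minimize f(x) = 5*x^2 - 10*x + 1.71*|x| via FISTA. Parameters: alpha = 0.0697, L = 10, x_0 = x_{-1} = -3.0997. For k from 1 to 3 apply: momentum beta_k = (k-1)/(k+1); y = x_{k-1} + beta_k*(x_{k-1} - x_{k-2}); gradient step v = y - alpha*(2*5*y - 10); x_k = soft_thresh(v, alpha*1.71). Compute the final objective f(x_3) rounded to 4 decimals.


FISTA on f(x) = 5*x^2 - 10*x + 1.71*|x|
L = 10, alpha = 0.0697
Iteration 1: beta = 0.0, y = -3.0997 + 0.0*(-3.0997 + 3.0997) = -3.0997
  grad(y) = -40.997, v = y - alpha*grad = -0.2422
  prox(v) = soft_thresh(-0.2422, 0.1192) = -0.123
Iteration 2: beta = 0.3333, y = -0.123 + 0.3333*(-0.123 + 3.0997) = 0.8692
  grad(y) = -1.308, v = y - alpha*grad = 0.9604
  prox(v) = soft_thresh(0.9604, 0.1192) = 0.8412
Iteration 3: beta = 0.5, y = 0.8412 + 0.5*(0.8412 + 0.123) = 1.3233
  grad(y) = 3.2328, v = y - alpha*grad = 1.098
  prox(v) = soft_thresh(1.098, 0.1192) = 0.9788
f(x_3) = 5*0.9788^2 - 10*0.9788 + 1.71*|0.9788| = -3.3241


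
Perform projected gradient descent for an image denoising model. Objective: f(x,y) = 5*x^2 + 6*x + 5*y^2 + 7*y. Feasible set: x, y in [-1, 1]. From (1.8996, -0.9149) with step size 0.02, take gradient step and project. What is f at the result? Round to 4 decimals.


Step 1: Compute gradient at (1.8996, -0.9149).
grad_x = 2*5*1.8996 + 6 = 24.996
grad_y = 2*5*-0.9149 + 7 = -2.149
Step 2: Gradient step.
x_raw = 1.8996 - 0.02*24.996 = 1.3997
y_raw = -0.9149 - 0.02*-2.149 = -0.8719
Step 3: Project onto [-1, 1].
x_proj = clip(1.3997) = 1.0
y_proj = clip(-0.8719) = -0.8719
Step 4: Evaluate f.
f(1.0, -0.8719) = 8.6978


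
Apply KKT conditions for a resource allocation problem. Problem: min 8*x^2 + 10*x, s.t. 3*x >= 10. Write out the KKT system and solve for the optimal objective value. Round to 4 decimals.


Step 1: Try lambda = 0 (constraint inactive).
x_unc = -10/(2*8) = -0.625
Check: 3*-0.625 = -1.875 < 10 -- violated!
Step 2: Constraint must be active: 3*x = 10
x* = 10/3 = 3.3333 (rounded; the exact value 10/3 is used below)
lambda = (2*8*(10/3) + 10)/3 = 21.1111
Step 3: Compute optimal value.
f(x*) = 8*(10/3)^2 + 10*(10/3) = 122.2222


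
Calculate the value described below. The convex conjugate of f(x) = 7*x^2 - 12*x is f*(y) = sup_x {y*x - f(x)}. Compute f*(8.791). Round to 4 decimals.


f*(y) = sup_x {y*x - a*x^2 - b*x} = sup_x {(y-b)*x - a*x^2}
FOC: (y - b) - 2a*x = 0 => x* = (y - b)/(2a)
x* = (8.791 + 12)/(2*7) = 1.4851
f*(8.791) = (y-b)^2/(4a) = (8.791 + 12)^2/(4*7)
= 432.2657/28 = 15.4381


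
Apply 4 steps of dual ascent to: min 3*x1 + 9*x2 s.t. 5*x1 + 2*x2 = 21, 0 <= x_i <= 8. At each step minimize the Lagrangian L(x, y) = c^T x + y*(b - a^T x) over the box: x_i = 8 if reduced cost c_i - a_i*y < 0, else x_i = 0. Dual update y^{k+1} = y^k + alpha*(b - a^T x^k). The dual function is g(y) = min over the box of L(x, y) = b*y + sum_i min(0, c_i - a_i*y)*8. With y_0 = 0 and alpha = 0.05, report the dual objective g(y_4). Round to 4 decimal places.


Dual ascent for LP: min 3*x1 + 9*x2, 5*x1 + 2*x2 = 21, 0 <= x_i <= 8
Step 1: y^k = 0.0, reduced costs: (3.0, 9.0)
  x^k = (0.0, 0.0), subgradient = b - a^T x = 21.0
  y^{k+1} = 0.0 + 0.05*21.0 = 1.05
Step 2: y^k = 1.05, reduced costs: (-2.25, 6.9)
  x^k = (8.0, 0.0), subgradient = b - a^T x = -19.0
  y^{k+1} = 1.05 + 0.05*-19.0 = 0.1
Step 3: y^k = 0.1, reduced costs: (2.5, 8.8)
  x^k = (0.0, 0.0), subgradient = b - a^T x = 21.0
  y^{k+1} = 0.1 + 0.05*21.0 = 1.15
Step 4: y^k = 1.15, reduced costs: (-2.75, 6.7)
  x^k = (8.0, 0.0), subgradient = b - a^T x = -19.0
  y^{k+1} = 1.15 + 0.05*-19.0 = 0.2
Dual objective at y_4 = 0.2: reduced costs (2.0, 8.6), box minimizer x = (0.0, 0.0)
g(y_4) = b*y + (c1 - a1*y)*x1 + (c2 - a2*y)*x2 = 21*0.2 + 2.0*0.0 + 8.6*0.0 = 4.2 + 0.0 + 0.0 = 4.2


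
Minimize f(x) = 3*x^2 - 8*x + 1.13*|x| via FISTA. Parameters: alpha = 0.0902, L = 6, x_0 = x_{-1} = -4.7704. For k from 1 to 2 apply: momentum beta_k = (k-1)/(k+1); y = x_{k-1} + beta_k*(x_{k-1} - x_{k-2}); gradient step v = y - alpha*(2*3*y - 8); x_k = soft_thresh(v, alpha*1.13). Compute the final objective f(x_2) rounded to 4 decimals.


FISTA on f(x) = 3*x^2 - 8*x + 1.13*|x|
L = 6, alpha = 0.0902
Iteration 1: beta = 0.0, y = -4.7704 + 0.0*(-4.7704 + 4.7704) = -4.7704
  grad(y) = -36.6224, v = y - alpha*grad = -1.4671
  prox(v) = soft_thresh(-1.4671, 0.1019) = -1.3651
Iteration 2: beta = 0.3333, y = -1.3651 + 0.3333*(-1.3651 + 4.7704) = -0.23
  grad(y) = -9.3803, v = y - alpha*grad = 0.6161
  prox(v) = soft_thresh(0.6161, 0.1019) = 0.5141
f(x_2) = 3*0.5141^2 - 8*0.5141 + 1.13*|0.5141| = -2.7391


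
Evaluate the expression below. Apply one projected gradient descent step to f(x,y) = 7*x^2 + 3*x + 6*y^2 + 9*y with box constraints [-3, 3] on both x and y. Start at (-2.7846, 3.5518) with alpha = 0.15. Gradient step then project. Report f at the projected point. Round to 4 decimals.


Step 1: Compute gradient at (-2.7846, 3.5518).
grad_x = 2*7*-2.7846 + 3 = -35.9844
grad_y = 2*6*3.5518 + 9 = 51.6216
Step 2: Gradient step.
x_raw = -2.7846 - 0.15*-35.9844 = 2.6131
y_raw = 3.5518 - 0.15*51.6216 = -4.1914
Step 3: Project onto [-3, 3].
x_proj = clip(2.6131) = 2.6131
y_proj = clip(-4.1914) = -3.0
Step 4: Evaluate f.
f(2.6131, -3.0) = 82.6358


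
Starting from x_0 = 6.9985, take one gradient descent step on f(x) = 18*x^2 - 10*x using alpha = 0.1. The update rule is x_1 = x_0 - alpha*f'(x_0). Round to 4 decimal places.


We compute the gradient at x_0 and apply the update.
f'(x) = 36*x - 10
f'(6.9985) = 36*6.9985 - 10 = 241.946
x_1 = 6.9985 - 0.1*241.946 = -17.1961


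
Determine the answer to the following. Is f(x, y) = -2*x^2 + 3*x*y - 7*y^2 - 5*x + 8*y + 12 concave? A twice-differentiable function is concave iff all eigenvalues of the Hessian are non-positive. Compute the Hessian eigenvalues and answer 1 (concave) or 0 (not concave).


The Hessian of f(x,y) = -2*x^2 + 3*x*y - 7*y^2 - 5*x + 8*y + 12 is:
H = [[-4, 3], [3, -14]]
Trace = -4 - 14 = -18
Determinant = -4*-14 - (3)^2 = 47
Discriminant = (-18)^2 - 4*47 = 136.0
Eigenvalues: lambda_1 = -14.831, lambda_2 = -3.169
The function is concave.

1


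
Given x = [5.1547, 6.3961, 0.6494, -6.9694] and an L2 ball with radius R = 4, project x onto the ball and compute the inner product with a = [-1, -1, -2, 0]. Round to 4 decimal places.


Step 1: Compute ||x|| (intermediates to 6 decimals).
||x|| = sqrt(5.1547^2 + 6.3961^2 + 0.6494^2 + (-6.9694)^2) = 10.792372
Step 2: Project.
Since ||x|| > R, scale = R/||x|| = 4/10.792372 = 0.370632, proj(x) = scale * x
proj(x) = [1.910497, 2.370599, 0.240688, -2.583083]
Step 3: Dot product.
a^T * proj(x) = -1*1.910497 - 1*2.370599 - 2*0.240688 + 0*(-2.583083) = -4.7625


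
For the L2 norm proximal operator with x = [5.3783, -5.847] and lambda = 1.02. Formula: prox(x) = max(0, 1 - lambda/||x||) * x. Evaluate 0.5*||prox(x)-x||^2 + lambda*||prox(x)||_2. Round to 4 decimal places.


Step 1: Compute ||x||.
||x|| = 7.9444
Step 2: Compute scaling factor.
scale = max(0, 1 - 1.02/7.9444) = 0.8716
Step 3: prox(x) = [4.6878, -5.0963]
||prox(x)|| = 6.9244
Step 4: Proximal objective.
0.5*||prox-x||^2 = 0.5202
lambda*||prox|| = 7.0629
Total = 7.5831


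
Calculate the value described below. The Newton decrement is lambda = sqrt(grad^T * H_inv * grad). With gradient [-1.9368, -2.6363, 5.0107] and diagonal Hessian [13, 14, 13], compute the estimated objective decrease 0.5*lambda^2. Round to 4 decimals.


Step 1: H is diagonal, so H^(-1) * g = [-0.149, -0.1883, 0.3854].
Step 2: g^T H^(-1) g = sum_i g_i^2 / H_ii
  = (-1.9368)^2/13 + (-2.6363)^2/14 + (5.0107)^2/13
  = 0.2886 + 0.4964 + 1.9313 = 2.7163
Step 3: Objective decrease = 0.5 * g^T H^(-1) g = 1.3582


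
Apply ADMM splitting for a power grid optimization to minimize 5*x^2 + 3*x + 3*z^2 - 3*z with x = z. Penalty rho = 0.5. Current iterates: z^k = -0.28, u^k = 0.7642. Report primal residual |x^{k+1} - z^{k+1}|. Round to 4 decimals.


ADMM iteration with rho = 0.5, z^k = -0.28, u^k = 0.7642
Step 1: x-update.
Minimize 5*x^2 + 3*x + (0.5/2)*(x + 0.28 + 0.7642)^2
FOC: (2*5 + 0.5)*x = -3 + 0.5*(-0.28 - 0.7642)
x^{k+1} = -0.3354
Step 2: z-update.
Minimize 3*z^2 - 3*z + (0.5/2)*(-0.3354 - z + 0.7642)^2
FOC: (2*3 + 0.5)*z = 3 + 0.5*(-0.3354 + 0.7642)
z^{k+1} = 0.4945
Step 3: u-update.
u^{k+1} = 0.7642 - 0.3354 - 0.4945 = -0.0658
Step 4: Primal residual = |-0.3354 - 0.4945| = 0.83


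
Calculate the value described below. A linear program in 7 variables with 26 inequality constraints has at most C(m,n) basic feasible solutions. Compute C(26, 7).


Each vertex corresponds to some choice of n active constraints out of m, so the number of vertices is at most C(m, n) = m! / (n!(m-n)!).
m = 26, n = 7
Numerator: 26 * 25 * 24 * 23 * 22 * 21 * 20
Denominator: 7! = 5040
C(26, 7) = 657800


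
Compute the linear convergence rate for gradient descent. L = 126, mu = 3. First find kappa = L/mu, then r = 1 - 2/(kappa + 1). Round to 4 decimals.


Step 1: Compute the condition number.
kappa = L/mu = 126/3 = 42.0
Step 2: Compute the convergence rate.
r = 1 - 2/(kappa + 1) = 1 - 2*mu/(L + mu) = (L - mu)/(L + mu) = 123/129 = 0.9535


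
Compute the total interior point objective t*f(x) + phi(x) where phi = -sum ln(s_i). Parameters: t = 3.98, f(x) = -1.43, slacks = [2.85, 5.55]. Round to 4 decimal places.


Step 1: Compute log-barrier.
ln values: [1.0473, 1.7138]
phi = -(1.0473 + 1.7138) = -2.7611
Step 2: Compute augmented objective.
t*f(x) = 3.98*-1.43 = -5.6914
Total = -5.6914 - 2.7611 = -8.4525


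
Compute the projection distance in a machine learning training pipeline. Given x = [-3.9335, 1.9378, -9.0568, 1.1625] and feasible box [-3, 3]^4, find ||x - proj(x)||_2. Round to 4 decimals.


Project each component onto [-3, 3].
clip(-3.9335) = -3.0, clip(1.9378) = 1.9378, clip(-9.0568) = -3.0, clip(1.1625) = 1.1625
Projection = [-3.0, 1.9378, -3.0, 1.1625]
Squared diffs: [0.8714, 0.0, 36.6848, 0.0]
Distance = sqrt(37.5562) = 6.1283


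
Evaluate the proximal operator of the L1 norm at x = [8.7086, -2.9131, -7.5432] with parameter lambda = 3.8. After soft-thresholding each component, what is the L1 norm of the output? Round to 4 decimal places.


Soft-thresholding with lambda = 3.8:
prox(8.7086) = sign(8.7086)*max(|8.7086| - 3.8, 0) = 4.9086
prox(-2.9131) = sign(-2.9131)*max(|-2.9131| - 3.8, 0) = 0.0
prox(-7.5432) = sign(-7.5432)*max(|-7.5432| - 3.8, 0) = -3.7432
prox(x) = [4.9086, 0.0, -3.7432]
||prox(x)||_1 = 4.9086 + 0.0 + 3.7432 = 8.6518


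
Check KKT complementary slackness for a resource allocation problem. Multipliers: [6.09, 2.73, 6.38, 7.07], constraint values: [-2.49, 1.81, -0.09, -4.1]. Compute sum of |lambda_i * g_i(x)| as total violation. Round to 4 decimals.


KKT complementary slackness check:
lambda_1 * g_1 = 6.09 * -2.49 = -15.1641
lambda_2 * g_2 = 2.73 * 1.81 = 4.9413
lambda_3 * g_3 = 6.38 * -0.09 = -0.5742
lambda_4 * g_4 = 7.07 * -4.1 = -28.987
Total violation = 15.1641 + 4.9413 + 0.5742 + 28.987 = 49.6666


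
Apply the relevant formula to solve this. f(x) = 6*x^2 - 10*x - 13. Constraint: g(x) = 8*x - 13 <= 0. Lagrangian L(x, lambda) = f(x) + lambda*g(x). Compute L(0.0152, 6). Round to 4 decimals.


Step 1: Evaluate f(x).
f(0.0152) = 6*0.0152^2 - 10*0.0152 - 13 = -13.1506
Step 2: Evaluate g(x).
g(0.0152) = 8*0.0152 - 13 = -12.8784
Step 3: Compute Lagrangian.
L = -13.1506 + 6*-12.8784 = -90.421


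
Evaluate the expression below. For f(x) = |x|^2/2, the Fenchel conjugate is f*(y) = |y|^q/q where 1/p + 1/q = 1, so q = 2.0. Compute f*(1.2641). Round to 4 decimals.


The conjugate exponent q satisfies 1/p + 1/q = 1.
p = 2, so q = 2/(2 - 1) = 2.0
|y|^q = 1.2641^2.0 = 1.5979
f*(1.2641) = 1.5979 / 2.0 = 0.799


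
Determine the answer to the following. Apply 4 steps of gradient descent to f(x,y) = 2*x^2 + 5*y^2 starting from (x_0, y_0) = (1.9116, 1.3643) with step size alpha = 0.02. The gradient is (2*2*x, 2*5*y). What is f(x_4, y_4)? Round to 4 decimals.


Gradient descent on f(x,y) = 2*x^2 + 5*y^2.
Starting point: (1.9116, 1.3643), alpha = 0.02
Step 1: grad_x = 2*2*1.9116 = 7.6464, grad_y = 2*5*1.3643 = 13.643
  x_1 = 1.9116 - 0.02*7.6464 = 1.7587
  y_1 = 1.3643 - 0.02*13.643 = 1.0914
Step 2: grad_x = 2*2*1.7587 = 7.0347, grad_y = 2*5*1.0914 = 10.9144
  x_2 = 1.7587 - 0.02*7.0347 = 1.618
  y_2 = 1.0914 - 0.02*10.9144 = 0.8732
Step 3: grad_x = 2*2*1.618 = 6.4719, grad_y = 2*5*0.8732 = 8.7315
  x_3 = 1.618 - 0.02*6.4719 = 1.4885
  y_3 = 0.8732 - 0.02*8.7315 = 0.6985
Step 4: grad_x = 2*2*1.4885 = 5.9542, grad_y = 2*5*0.6985 = 6.9852
  x_4 = 1.4885 - 0.02*5.9542 = 1.3695
  y_4 = 0.6985 - 0.02*6.9852 = 0.5588
f(1.3695, 0.5588) = 2*1.3695^2 + 5*0.5588^2 = 5.3122


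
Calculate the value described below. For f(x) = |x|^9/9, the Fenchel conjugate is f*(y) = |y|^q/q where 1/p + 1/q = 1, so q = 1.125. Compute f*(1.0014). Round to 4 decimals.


The conjugate exponent q satisfies 1/p + 1/q = 1.
p = 9, so q = 9/(9 - 1) = 1.125
|y|^q = 1.0014^1.125 = 1.0016
f*(1.0014) = 1.0016 / 1.125 = 0.8903


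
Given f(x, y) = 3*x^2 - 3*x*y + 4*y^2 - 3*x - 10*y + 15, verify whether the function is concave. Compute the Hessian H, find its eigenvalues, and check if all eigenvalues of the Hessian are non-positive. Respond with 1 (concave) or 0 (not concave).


The Hessian of f(x,y) = 3*x^2 - 3*x*y + 4*y^2 - 3*x - 10*y + 15 is:
H = [[6, -3], [-3, 8]]
Trace = 6 + 8 = 14
Determinant = 6*8 - (-3)^2 = 39
Discriminant = (14)^2 - 4*39 = 40.0
Eigenvalues: lambda_1 = 3.8377, lambda_2 = 10.1623
The function is not concave.

0


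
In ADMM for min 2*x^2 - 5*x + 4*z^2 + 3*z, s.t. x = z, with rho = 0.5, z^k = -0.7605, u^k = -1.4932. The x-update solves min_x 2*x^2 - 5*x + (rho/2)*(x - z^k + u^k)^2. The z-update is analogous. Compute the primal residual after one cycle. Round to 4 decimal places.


ADMM iteration with rho = 0.5, z^k = -0.7605, u^k = -1.4932
Step 1: x-update.
Minimize 2*x^2 - 5*x + (0.5/2)*(x + 0.7605 - 1.4932)^2
FOC: (2*2 + 0.5)*x = 5 + 0.5*(-0.7605 + 1.4932)
x^{k+1} = 1.1925
Step 2: z-update.
Minimize 4*z^2 + 3*z + (0.5/2)*(1.1925 - z - 1.4932)^2
FOC: (2*4 + 0.5)*z = -3 + 0.5*(1.1925 - 1.4932)
z^{k+1} = -0.3706
Step 3: u-update.
u^{k+1} = -1.4932 + 1.1925 + 0.3706 = 0.07
Step 4: Primal residual = |1.1925 + 0.3706| = 1.5632


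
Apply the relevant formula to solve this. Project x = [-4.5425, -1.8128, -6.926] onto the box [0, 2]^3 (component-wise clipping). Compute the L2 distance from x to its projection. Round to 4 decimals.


Project each component onto [0, 2].
clip(-4.5425) = 0.0, clip(-1.8128) = 0.0, clip(-6.926) = 0.0
Projection = [0.0, 0.0, 0.0]
Squared diffs: [20.6343, 3.2862, 47.9695]
Distance = sqrt(71.89) = 8.4788
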